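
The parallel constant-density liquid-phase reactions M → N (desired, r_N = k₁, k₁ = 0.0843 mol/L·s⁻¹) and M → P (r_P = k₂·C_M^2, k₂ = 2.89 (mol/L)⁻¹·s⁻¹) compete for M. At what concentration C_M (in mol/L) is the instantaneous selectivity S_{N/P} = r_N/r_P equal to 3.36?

0.0932 mol/L

S_{N/P} = (k₁/k₂)·C_M^-2 ⇒ C_M = (S·k₂/k₁)^(-0.5).
= (3.36×2.89/0.0843)^(-0.5) = (115.2)^(-0.5) = 0.0932 mol/L.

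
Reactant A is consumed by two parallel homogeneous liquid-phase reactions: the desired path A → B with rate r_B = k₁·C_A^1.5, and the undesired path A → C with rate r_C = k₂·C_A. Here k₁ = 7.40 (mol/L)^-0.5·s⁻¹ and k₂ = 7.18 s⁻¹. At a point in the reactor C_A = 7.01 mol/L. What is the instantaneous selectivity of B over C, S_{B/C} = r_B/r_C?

2.73

S_{B/C} = r_B/r_C = (k₁·C_A^1.5)/(k₂·C_A) = (k₁/k₂)·C_A^0.5.
= (7.40×7.010^1.5) / (7.18×7.010) = 137.3/50.33 = 2.73.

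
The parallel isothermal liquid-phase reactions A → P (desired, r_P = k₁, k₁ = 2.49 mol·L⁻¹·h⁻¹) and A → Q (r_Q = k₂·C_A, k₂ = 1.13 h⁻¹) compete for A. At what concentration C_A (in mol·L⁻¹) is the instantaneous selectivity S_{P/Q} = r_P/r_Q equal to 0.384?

S_{P/Q} = (k₁/k₂)·C_A⁻¹ ⇒ C_A = (S·k₂/k₁)^(-1).
= (0.384×1.13/2.49)^(-1) = (0.1743)^(-1) = 5.74 mol·L⁻¹.

5.74 mol·L⁻¹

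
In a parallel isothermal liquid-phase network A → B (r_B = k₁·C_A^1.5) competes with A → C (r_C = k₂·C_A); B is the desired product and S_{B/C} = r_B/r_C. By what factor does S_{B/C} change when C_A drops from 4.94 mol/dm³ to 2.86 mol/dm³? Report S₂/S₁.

S_{B/C} = (k₁/k₂)·C_A^0.5, so S₂/S₁ = (C_{A,2}/C_{A,1})^0.5.
= (2.86/4.94)^0.5 = (0.5789)^0.5 = 0.761.
Selectivity toward B falls as C_A falls — high-concentration operation is favoured.

0.761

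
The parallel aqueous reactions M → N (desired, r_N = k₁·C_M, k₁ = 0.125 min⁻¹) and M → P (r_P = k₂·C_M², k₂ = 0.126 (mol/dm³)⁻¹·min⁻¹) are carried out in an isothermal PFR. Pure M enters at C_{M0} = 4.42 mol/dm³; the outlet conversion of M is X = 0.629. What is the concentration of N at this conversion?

0.715 mol/dm³

C_M = C_{M0}(1−X) = 1.640 mol/dm³.
Along a PFR/batch, dC_N/dC_M = −r_N/(r_N+r_P) = −k₁/(k₁+k₂·C_M).
Integrating from C_{M0} to C_M: C_N = (0.125/0.126)·ln[(0.125+0.126·4.42)/(0.125+0.126·1.64)] = 0.9921·ln(0.6819/0.3316) = 0.7152 mol/dm³.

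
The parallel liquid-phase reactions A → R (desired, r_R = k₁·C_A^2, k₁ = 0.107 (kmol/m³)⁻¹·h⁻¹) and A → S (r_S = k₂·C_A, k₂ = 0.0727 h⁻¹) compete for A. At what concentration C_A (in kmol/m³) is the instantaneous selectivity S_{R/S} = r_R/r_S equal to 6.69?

S_{R/S} = (k₁/k₂)·C_A ⇒ C_A = S·k₂/k₁.
= 6.69×0.0727/0.107 = 4.55 kmol/m³.

4.55 kmol/m³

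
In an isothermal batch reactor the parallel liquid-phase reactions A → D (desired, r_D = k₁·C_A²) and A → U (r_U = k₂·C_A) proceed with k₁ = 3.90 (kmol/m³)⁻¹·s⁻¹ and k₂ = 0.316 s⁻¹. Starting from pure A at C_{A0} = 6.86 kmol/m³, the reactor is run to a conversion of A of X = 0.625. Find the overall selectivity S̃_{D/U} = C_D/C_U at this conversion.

54.0

C_A = C_{A0}(1−X) = 2.573 kmol/m³.
Along a PFR/batch, dC_U/dC_A = −r_U/(r_D+r_U) = −k₂/(k₂+k₁·C_A).
Integrating from C_{A0} to C_A: C_U = (0.316/3.90)·ln[(0.316+3.90·6.86)/(0.316+3.90·2.57)] = 0.08103·ln(27.07/10.35) = 0.07791 kmol/m³.
Then C_D = (C_{A0}−C_A) − C_U = 4.287 − 0.07791 = 4.210 kmol/m³.
S̃_{D/U} = C_D/C_U = 4.210/0.07791 = 54.0.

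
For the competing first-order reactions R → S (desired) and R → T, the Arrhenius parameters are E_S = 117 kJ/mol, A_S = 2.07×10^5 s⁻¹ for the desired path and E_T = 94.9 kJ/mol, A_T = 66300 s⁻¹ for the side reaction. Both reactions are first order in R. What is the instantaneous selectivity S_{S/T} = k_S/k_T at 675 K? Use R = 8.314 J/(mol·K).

k_S/k_T = (A_S/A_T)·exp[−(E_S−E_T)/(RT)] = (A_S/A_T)·exp[(E_T−E_S)/(RT)].
(E_T−E_S)/(RT) = (94.9−117)×10³/(8.314×675) = -22100/5612 = -3.938.
k_S/k_T = (2.07×10^5/66300)·exp(-3.938) = 3.122 × 0.01949 = 0.0608.
Since E_S > E_T, raising the temperature improves selectivity toward S.

0.0608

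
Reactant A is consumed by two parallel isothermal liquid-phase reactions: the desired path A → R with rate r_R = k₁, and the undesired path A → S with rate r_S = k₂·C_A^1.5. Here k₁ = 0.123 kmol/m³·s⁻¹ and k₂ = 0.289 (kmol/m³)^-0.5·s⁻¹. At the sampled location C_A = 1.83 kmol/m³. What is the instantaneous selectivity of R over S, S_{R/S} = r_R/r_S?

S_{R/S} = r_R/r_S = (k₁)/(k₂·C_A^1.5) = (k₁/k₂)·C_A^-1.5.
= (0.123) / (0.289×1.830^1.5) = 0.1230/0.7154 = 0.172.
The undesired path is higher order in A, so low C_A (CSTR or dilute feed) favours R.

0.172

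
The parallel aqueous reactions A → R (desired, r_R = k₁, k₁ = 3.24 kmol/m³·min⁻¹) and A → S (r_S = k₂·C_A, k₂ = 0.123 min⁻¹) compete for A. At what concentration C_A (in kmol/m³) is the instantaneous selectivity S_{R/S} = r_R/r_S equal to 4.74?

S_{R/S} = (k₁/k₂)·C_A⁻¹ ⇒ C_A = (S·k₂/k₁)^(-1).
= (4.74×0.123/3.24)^(-1) = (0.1799)^(-1) = 5.56 kmol/m³.

5.56 kmol/m³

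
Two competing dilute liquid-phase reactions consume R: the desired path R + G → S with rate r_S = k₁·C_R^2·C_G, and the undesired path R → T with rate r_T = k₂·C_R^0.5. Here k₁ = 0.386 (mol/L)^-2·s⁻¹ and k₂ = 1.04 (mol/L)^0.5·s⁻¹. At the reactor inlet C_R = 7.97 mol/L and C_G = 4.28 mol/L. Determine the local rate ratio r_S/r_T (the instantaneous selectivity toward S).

S_{S/T} = r_S/r_T = (k₁·C_R^2·C_G)/(k₂·C_R^0.5) = (k₁/k₂)·C_R^1.5·C_G.
= (0.386×7.970^2×4.280) / (1.04×7.970^0.5) = 104.9/2.936 = 35.7.
Since the desired path is higher order in R, keeping C_R high (PFR or concentrated feed) favours S.

35.7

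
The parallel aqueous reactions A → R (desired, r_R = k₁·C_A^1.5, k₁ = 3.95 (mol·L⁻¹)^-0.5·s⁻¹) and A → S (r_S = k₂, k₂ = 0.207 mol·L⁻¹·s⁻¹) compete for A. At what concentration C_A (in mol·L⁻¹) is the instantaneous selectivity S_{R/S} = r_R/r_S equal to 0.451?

S_{R/S} = (k₁/k₂)·C_A^1.5 ⇒ C_A = (S·k₂/k₁)^(1/1.5).
= (0.451×0.207/3.95)^(0.6667) = (0.02363)^(0.6667) = 0.0824 mol·L⁻¹.

0.0824 mol·L⁻¹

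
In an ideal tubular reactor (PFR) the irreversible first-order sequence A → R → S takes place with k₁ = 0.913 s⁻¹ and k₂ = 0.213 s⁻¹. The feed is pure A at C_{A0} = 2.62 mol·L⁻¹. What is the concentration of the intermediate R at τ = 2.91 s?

For first-order series with pure A initially, C_R(τ) = k₁C_{A0}/(k₂−k₁)·(e^(−k₁τ) − e^(−k₂τ)).
e^(−k₁τ) = e^(−0.913×2.91) = e^(−2.657) = 0.07017; e^(−k₂τ) = e^(−0.6198) = 0.5380.
C_R = 0.913×2.62/(0.213−0.913) × (0.07017−0.5380) = (-3.417)×(-0.4679) = 1.599 mol·L⁻¹.

1.60 mol·L⁻¹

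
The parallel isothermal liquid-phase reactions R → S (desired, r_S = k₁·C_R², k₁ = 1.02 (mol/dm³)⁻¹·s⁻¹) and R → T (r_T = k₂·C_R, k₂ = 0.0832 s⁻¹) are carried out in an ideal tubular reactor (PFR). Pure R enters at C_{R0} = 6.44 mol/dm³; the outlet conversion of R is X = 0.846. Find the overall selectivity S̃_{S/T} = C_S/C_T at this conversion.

36.0

C_R = C_{R0}(1−X) = 0.9918 mol/dm³.
Along a PFR/batch, dC_T/dC_R = −r_T/(r_S+r_T) = −k₂/(k₂+k₁·C_R).
Integrating from C_{R0} to C_R: C_T = (0.0832/1.02)·ln[(0.0832+1.02·6.44)/(0.0832+1.02·0.992)] = 0.08157·ln(6.652/1.095) = 0.1472 mol/dm³.
Then C_S = (C_{R0}−C_R) − C_T = 5.448 − 0.1472 = 5.301 mol/dm³.
S̃_{S/T} = C_S/C_T = 5.301/0.1472 = 36.0.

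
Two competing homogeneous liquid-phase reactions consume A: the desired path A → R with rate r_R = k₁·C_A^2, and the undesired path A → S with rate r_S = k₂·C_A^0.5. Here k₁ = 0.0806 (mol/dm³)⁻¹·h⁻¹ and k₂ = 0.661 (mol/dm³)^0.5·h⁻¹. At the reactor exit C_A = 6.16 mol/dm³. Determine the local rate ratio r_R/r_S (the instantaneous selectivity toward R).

S_{R/S} = r_R/r_S = (k₁·C_A^2)/(k₂·C_A^0.5) = (k₁/k₂)·C_A^1.5.
= (0.0806×6.160^2) / (0.661×6.160^0.5) = 3.058/1.641 = 1.86.
Since the desired path is higher order in A, keeping C_A high (PFR or concentrated feed) favours R.

1.86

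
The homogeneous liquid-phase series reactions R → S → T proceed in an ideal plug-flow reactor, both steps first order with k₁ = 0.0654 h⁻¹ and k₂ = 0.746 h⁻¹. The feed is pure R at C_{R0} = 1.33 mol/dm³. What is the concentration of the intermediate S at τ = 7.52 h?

The intermediate concentration in a first-order A→B→C sequence is C_S = k₁C_{R0}(e^(−k₁τ) − e^(−k₂τ))/(k₂−k₁).
e^(−k₁τ) = e^(−0.0654×7.52) = e^(−0.4918) = 0.6115; e^(−k₂τ) = e^(−5.610) = 0.003661.
C_S = 0.0654×1.33/(0.746−0.0654) × (0.6115−0.003661) = 0.1278×0.6079 = 0.07769 mol/dm³.

0.0777 mol/dm³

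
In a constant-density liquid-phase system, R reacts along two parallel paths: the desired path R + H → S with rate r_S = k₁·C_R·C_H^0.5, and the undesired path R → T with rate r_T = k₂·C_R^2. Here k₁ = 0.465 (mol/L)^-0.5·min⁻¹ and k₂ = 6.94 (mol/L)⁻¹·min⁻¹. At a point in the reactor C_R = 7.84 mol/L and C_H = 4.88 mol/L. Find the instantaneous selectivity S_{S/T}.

S_{S/T} = r_S/r_T = (k₁·C_R·C_H^0.5)/(k₂·C_R^2) = (k₁/k₂)·C_R⁻¹·C_H^0.5.
= (0.465×7.840×4.880^0.5) / (6.94×7.840^2) = 8.053/426.6 = 0.0189.

0.0189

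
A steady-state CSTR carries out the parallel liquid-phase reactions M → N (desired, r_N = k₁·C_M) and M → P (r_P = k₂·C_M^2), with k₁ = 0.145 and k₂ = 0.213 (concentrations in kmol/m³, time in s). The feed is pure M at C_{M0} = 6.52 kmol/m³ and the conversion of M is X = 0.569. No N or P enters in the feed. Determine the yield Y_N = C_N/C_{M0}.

0.111

Exit C_M = C_{M0}(1−X) = 6.52×0.431 = 2.810 kmol/m³.
In a CSTR the entire volume is at exit conditions, so r_N = 0.145×2.810 = 0.4075 and r_P = 0.213×2.810^2 = 1.682.
Fraction of consumed M going to N: r_N/(r_N+r_P) = 0.1950.
C_N = 0.1950·C_{M0}·X = 0.1950×6.52×0.569 = 0.723 kmol/m³; Y_N = C_N/C_{M0} = 0.111.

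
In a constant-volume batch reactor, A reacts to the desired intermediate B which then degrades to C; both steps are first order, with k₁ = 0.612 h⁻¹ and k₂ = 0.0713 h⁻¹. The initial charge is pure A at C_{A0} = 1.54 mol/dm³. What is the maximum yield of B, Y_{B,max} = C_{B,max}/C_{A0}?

At the optimum, C_{B,max}/C_{A0} = (k₁/k₂)^[k₂/(k₂−k₁)].
= (0.612/0.0713)^(0.0713/(0.0713−0.612)) = (8.583)^(-0.1319) = 0.7532.

0.753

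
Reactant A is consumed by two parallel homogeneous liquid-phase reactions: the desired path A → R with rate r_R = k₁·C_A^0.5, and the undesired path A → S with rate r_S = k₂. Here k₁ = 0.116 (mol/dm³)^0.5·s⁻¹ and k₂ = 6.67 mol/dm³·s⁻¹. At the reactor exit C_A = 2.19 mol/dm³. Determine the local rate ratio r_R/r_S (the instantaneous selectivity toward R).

S_{R/S} = r_R/r_S = (k₁·C_A^0.5)/(k₂) = (k₁/k₂)·C_A^0.5.
= (0.116×2.190^0.5) / (6.67) = 0.1717/6.670 = 0.0257.
Since the desired path is higher order in A, keeping C_A high (PFR or concentrated feed) favours R.

0.0257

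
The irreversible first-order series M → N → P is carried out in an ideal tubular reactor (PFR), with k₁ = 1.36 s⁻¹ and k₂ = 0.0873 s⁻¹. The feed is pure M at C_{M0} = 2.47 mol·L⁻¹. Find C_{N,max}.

2.05 mol·L⁻¹

For a first-order series the maximum intermediate yield is C_{N,max}/C_{M0} = (k₁/k₂)^[k₂/(k₂−k₁)].
= (1.36/0.0873)^(0.0873/(0.0873−1.36)) = (15.58)^(-0.06859) = 0.8283.
C_{N,max} = 0.8283×2.47 = 2.05 mol·L⁻¹.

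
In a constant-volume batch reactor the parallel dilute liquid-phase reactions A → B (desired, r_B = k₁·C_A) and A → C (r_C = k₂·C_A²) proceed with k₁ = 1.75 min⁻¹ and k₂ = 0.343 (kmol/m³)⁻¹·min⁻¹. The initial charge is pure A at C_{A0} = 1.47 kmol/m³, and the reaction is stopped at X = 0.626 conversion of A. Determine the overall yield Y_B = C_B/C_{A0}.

C_A = C_{A0}(1−X) = 0.5498 kmol/m³.
Along a PFR/batch, dC_B/dC_A = −r_B/(r_B+r_C) = −k₁/(k₁+k₂·C_A).
Integrating from C_{A0} to C_A: C_B = (1.75/0.343)·ln[(1.75+0.343·1.47)/(1.75+0.343·0.550)] = 5.102·ln(2.254/1.939) = 0.7696 kmol/m³.
Y_B = C_B/C_{A0} = 0.7696/1.47 = 0.524.

0.524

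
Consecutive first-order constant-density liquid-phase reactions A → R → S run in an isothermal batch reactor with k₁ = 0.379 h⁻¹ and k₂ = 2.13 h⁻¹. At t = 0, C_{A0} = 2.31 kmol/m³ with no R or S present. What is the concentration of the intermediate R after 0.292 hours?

The intermediate concentration in a first-order A→B→C sequence is C_R = k₁C_{A0}(e^(−k₁t) − e^(−k₂t))/(k₂−k₁).
e^(−k₁t) = e^(−0.379×0.292) = e^(−0.1107) = 0.8952; e^(−k₂t) = e^(−0.6220) = 0.5369.
C_R = 0.379×2.31/(2.13−0.379) × (0.8952−0.5369) = 0.5000×0.3583 = 0.1792 kmol/m³.

0.179 kmol/m³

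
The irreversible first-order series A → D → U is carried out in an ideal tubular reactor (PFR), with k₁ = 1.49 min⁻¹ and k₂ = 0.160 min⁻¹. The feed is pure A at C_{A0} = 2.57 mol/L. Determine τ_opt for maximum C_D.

The intermediate peaks when r₁ = r₂, i.e. k₁e^(−k₁τ) = k₂e^(−k₂τ), giving τ_opt = ln(k₂/k₁)/(k₂−k₁).
= ln(0.160/1.49)/(0.160−1.49) = ln(0.1074)/-1.330 = -2.231/-1.330 = 1.68 min.

1.68 min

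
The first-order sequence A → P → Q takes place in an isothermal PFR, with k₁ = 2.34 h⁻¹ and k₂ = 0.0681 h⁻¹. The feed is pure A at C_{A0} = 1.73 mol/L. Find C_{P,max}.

Evaluating C_P at τ_opt = ln(k₂/k₁)/(k₂−k₁) gives C_{P,max}/C_{A0} = (k₁/k₂)^[k₂/(k₂−k₁)].
= (2.34/0.0681)^(0.0681/(0.0681−2.34)) = (34.36)^(-0.02997) = 0.8994.
C_{P,max} = 0.8994×1.73 = 1.56 mol/L.

1.56 mol/L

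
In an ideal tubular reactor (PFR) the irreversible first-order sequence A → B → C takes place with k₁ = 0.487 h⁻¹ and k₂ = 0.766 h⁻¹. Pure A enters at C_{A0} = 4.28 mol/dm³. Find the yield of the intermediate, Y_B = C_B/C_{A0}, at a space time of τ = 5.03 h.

The intermediate concentration in a first-order A→B→C sequence is C_B = k₁C_{A0}(e^(−k₁τ) − e^(−k₂τ))/(k₂−k₁).
e^(−k₁τ) = e^(−0.487×5.03) = e^(−2.450) = 0.08633; e^(−k₂τ) = e^(−3.853) = 0.02122.
C_B = 0.487×4.28/(0.766−0.487) × (0.08633−0.02122) = 7.471×0.06511 = 0.4864 mol/dm³.
Y_B = C_B/C_{A0} = 0.4864/4.28 = 0.114.

0.114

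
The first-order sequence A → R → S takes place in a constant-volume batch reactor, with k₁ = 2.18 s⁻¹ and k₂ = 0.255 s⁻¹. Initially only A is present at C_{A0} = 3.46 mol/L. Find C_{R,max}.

At the optimum, C_{R,max}/C_{A0} = (k₁/k₂)^[k₂/(k₂−k₁)].
= (2.18/0.255)^(0.255/(0.255−2.18)) = (8.549)^(-0.1325) = 0.7526.
C_{R,max} = 0.7526×3.46 = 2.60 mol/L.

2.60 mol/L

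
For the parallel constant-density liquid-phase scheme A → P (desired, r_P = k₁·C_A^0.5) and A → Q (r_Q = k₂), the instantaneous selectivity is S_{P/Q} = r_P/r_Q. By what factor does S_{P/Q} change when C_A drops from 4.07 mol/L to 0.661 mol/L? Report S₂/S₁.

S_{P/Q} = (k₁/k₂)·C_A^0.5, so S₂/S₁ = (C_{A,2}/C_{A,1})^0.5.
= (0.661/4.07)^0.5 = (0.1624)^0.5 = 0.403.

0.403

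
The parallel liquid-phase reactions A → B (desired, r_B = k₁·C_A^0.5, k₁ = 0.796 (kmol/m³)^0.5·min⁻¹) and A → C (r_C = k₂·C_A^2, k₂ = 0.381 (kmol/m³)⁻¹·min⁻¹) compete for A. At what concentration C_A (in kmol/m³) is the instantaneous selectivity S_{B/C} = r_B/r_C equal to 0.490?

S_{B/C} = (k₁/k₂)·C_A^-1.5 ⇒ C_A = (S·k₂/k₁)^(1/(-1.5)).
= (0.490×0.381/0.796)^(-0.6667) = (0.2345)^(-0.6667) = 2.63 kmol/m³.

2.63 kmol/m³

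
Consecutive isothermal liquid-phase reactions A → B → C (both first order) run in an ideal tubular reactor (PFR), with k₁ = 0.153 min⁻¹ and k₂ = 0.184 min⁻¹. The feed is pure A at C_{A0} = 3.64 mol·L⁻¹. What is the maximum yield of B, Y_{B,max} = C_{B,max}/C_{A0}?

0.335

For a first-order series the maximum intermediate yield is C_{B,max}/C_{A0} = (k₁/k₂)^[k₂/(k₂−k₁)].
= (0.153/0.184)^(0.184/(0.184−0.153)) = (0.8315)^(5.935) = 0.3345.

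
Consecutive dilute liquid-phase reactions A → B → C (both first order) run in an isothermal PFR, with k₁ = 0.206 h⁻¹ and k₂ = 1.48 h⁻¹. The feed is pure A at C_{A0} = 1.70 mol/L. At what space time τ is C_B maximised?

The intermediate peaks when r₁ = r₂, i.e. k₁e^(−k₁τ) = k₂e^(−k₂τ), giving τ_opt = ln(k₂/k₁)/(k₂−k₁).
= ln(1.48/0.206)/(1.48−0.206) = ln(7.184)/1.274 = 1.972/1.274 = 1.55 h.

1.55 h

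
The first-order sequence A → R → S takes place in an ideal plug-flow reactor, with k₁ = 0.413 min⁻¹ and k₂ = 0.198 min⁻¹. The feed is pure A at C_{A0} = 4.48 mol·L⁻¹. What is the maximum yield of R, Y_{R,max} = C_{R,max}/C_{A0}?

At the optimum, C_{R,max}/C_{A0} = (k₁/k₂)^[k₂/(k₂−k₁)].
= (0.413/0.198)^(0.198/(0.198−0.413)) = (2.086)^(-0.9209) = 0.5081.

0.508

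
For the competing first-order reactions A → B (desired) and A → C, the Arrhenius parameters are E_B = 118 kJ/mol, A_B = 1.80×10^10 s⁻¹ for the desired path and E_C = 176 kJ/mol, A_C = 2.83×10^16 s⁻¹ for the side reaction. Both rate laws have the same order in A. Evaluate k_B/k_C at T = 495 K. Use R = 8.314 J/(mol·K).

k_B/k_C = (A_B/A_C)·exp[−(E_B−E_C)/(RT)] = (A_B/A_C)·exp[(E_C−E_B)/(RT)].
(E_C−E_B)/(RT) = (176−118)×10³/(8.314×495) = 58000/4115 = 14.09.
k_B/k_C = (1.80×10^10/2.83×10^16)·exp(14.09) = 6.360×10^-7 × 1.320×10^6 = 0.840.

0.840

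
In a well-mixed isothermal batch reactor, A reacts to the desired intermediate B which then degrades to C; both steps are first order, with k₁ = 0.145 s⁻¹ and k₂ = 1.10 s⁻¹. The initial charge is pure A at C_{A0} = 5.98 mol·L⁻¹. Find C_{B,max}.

0.580 mol·L⁻¹

At the optimum, C_{B,max}/C_{A0} = (k₁/k₂)^[k₂/(k₂−k₁)].
= (0.145/1.10)^(1.10/(1.10−0.145)) = (0.1318)^(1.152) = 0.09691.
C_{B,max} = 0.09691×5.98 = 0.580 mol·L⁻¹.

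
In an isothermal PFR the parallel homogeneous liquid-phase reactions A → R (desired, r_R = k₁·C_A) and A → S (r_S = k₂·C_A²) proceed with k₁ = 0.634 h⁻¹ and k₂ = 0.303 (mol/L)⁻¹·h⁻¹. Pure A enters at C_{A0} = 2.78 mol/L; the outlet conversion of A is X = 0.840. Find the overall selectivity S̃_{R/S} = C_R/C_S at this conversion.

C_A = C_{A0}(1−X) = 0.4448 mol/L.
Along a PFR/batch, dC_R/dC_A = −r_R/(r_R+r_S) = −k₁/(k₁+k₂·C_A).
Integrating from C_{A0} to C_A: C_R = (0.634/0.303)·ln[(0.634+0.303·2.78)/(0.634+0.303·0.445)] = 2.092·ln(1.476/0.7688) = 1.365 mol/L.
C_S = (C_{A0}−C_A)−C_R = 0.9699 mol/L; S̃_{R/S} = 1.365/0.9699 = 1.41.

1.41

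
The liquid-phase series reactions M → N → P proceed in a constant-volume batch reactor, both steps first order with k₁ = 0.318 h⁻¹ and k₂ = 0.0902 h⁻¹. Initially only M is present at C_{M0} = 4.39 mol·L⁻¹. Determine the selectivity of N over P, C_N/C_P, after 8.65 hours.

1.43

For first-order series with pure M initially, C_N(t) = k₁C_{M0}/(k₂−k₁)·(e^(−k₁t) − e^(−k₂t)).
e^(−k₁t) = e^(−0.318×8.65) = e^(−2.751) = 0.06388; e^(−k₂t) = e^(−0.7802) = 0.4583.
C_N = 0.318×4.39/(0.0902−0.318) × (0.06388−0.4583) = (-6.128)×(-0.3944) = 2.417 mol·L⁻¹.
C_M = C_{M0}e^(−k₁t) = 0.2804 mol·L⁻¹, so C_P = C_{M0}−C_M−C_N = 1.692 mol·L⁻¹; C_N/C_P = 1.43.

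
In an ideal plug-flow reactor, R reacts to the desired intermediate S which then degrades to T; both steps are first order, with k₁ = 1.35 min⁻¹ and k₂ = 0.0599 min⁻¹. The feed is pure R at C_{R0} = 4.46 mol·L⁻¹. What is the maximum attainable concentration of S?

3.86 mol·L⁻¹

Evaluating C_S at τ_opt = ln(k₂/k₁)/(k₂−k₁) gives C_{S,max}/C_{R0} = (k₁/k₂)^[k₂/(k₂−k₁)].
= (1.35/0.0599)^(0.0599/(0.0599−1.35)) = (22.54)^(-0.04643) = 0.8653.
C_{S,max} = 0.8653×4.46 = 3.86 mol·L⁻¹.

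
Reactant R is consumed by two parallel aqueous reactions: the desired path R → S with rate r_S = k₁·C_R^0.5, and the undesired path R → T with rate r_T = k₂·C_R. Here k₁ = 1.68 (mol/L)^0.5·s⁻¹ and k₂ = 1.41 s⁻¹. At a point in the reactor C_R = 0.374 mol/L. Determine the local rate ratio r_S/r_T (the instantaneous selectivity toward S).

1.95

S_{S/T} = r_S/r_T = (k₁·C_R^0.5)/(k₂·C_R) = (k₁/k₂)·C_R^-0.5.
= (1.68×0.3740^0.5) / (1.41×0.3740) = 1.027/0.5273 = 1.95.
The undesired path is higher order in R, so low C_R (CSTR or dilute feed) favours S.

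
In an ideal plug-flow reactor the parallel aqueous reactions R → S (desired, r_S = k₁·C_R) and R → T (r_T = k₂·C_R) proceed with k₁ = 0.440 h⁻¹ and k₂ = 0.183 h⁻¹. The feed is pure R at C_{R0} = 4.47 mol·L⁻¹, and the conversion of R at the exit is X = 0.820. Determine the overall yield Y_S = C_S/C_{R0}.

0.579

C_R = C_{R0}(1−X) = 0.8046 mol·L⁻¹.
Both paths are first order in R, so the instantaneous fraction to S is constant: dC_S/d(−C_R) = k₁/(k₁+k₂) = 0.7063.
C_S = 0.7063·(C_{R0}−C_R) = 0.7063×3.665 = 2.59 mol·L⁻¹.
Y_S = C_S/C_{R0} = 2.589/4.47 = 0.579.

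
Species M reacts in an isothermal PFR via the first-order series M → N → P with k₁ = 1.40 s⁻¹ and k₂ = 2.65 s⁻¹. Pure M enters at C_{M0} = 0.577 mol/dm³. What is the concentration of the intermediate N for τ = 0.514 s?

The intermediate concentration in a first-order A→B→C sequence is C_N = k₁C_{M0}(e^(−k₁τ) − e^(−k₂τ))/(k₂−k₁).
e^(−k₁τ) = e^(−1.40×0.514) = e^(−0.7196) = 0.4869; e^(−k₂τ) = e^(−1.362) = 0.2561.
C_N = 1.40×0.577/(2.65−1.40) × (0.4869−0.2561) = 0.6462×0.2308 = 0.1492 mol/dm³.

0.149 mol/dm³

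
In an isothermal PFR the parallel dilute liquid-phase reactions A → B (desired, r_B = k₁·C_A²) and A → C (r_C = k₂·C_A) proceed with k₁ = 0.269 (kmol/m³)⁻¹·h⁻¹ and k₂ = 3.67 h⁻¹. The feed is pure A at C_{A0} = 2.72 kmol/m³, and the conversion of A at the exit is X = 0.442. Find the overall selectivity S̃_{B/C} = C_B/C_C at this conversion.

C_A = C_{A0}(1−X) = 1.518 kmol/m³.
Along a PFR/batch, dC_C/dC_A = −r_C/(r_B+r_C) = −k₂/(k₂+k₁·C_A).
Integrating from C_{A0} to C_A: C_C = (3.67/0.269)·ln[(3.67+0.269·2.72)/(3.67+0.269·1.52)] = 13.64·ln(4.402/4.078) = 1.041 kmol/m³.
Then C_B = (C_{A0}−C_A) − C_C = 1.202 − 1.041 = 0.1611 kmol/m³.
S̃_{B/C} = C_B/C_C = 0.1611/1.041 = 0.155.

0.155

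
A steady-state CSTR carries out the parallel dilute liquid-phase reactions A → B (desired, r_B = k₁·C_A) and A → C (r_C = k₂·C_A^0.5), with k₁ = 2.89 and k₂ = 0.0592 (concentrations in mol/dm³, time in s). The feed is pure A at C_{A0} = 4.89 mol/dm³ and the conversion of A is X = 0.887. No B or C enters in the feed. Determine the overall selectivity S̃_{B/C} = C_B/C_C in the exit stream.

36.3

Exit C_A = C_{A0}(1−X) = 4.89×0.113 = 0.5526 mol/dm³.
Rates in a CSTR are evaluated at the outlet concentration: r_B = 2.89×0.5526 = 1.597, r_C = 0.0592×0.5526^0.5 = 0.04401.
Overall selectivity = C_B/C_C = r_Bτ/(r_Cτ) = r_B/r_C = 36.3.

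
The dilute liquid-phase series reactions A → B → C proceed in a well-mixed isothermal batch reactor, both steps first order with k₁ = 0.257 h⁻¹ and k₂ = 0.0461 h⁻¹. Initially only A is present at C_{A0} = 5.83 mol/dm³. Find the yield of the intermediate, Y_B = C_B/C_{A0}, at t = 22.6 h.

For first-order series with pure A initially, C_B(t) = k₁C_{A0}/(k₂−k₁)·(e^(−k₁t) − e^(−k₂t)).
e^(−k₁t) = e^(−0.257×22.6) = e^(−5.808) = 0.003003; e^(−k₂t) = e^(−1.042) = 0.3528.
C_B = 0.257×5.83/(0.0461−0.257) × (0.003003−0.3528) = (-7.104)×(-0.3498) = 2.485 mol/dm³.
Y_B = C_B/C_{A0} = 2.485/5.83 = 0.426.

0.426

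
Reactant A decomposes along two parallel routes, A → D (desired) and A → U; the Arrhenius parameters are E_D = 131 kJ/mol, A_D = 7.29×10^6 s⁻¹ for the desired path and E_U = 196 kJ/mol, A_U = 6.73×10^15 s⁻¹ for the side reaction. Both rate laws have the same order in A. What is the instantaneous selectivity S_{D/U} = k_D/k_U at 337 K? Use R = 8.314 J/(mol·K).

k_D/k_U = (A_D/A_U)·exp[−(E_D−E_U)/(RT)] = (A_D/A_U)·exp[(E_U−E_D)/(RT)].
(E_U−E_D)/(RT) = (196−131)×10³/(8.314×337) = 65000/2802 = 23.20.
k_D/k_U = (7.29×10^6/6.73×10^15)·exp(23.20) = 1.083×10^-9 × 1.189×10^10 = 12.9.

12.9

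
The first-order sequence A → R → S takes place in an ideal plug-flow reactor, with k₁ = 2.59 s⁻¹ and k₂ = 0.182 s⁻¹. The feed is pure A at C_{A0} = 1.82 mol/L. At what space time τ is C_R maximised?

Setting dC_R/dτ = 0 gives τ_opt = ln(k₂/k₁)/(k₂−k₁).
= ln(0.182/2.59)/(0.182−2.59) = ln(0.07027)/-2.408 = -2.655/-2.408 = 1.10 s.

1.10 s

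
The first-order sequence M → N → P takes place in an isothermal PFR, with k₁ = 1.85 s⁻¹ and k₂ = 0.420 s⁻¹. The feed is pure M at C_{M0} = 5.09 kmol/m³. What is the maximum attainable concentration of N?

3.29 kmol/m³

For a first-order series the maximum intermediate yield is C_{N,max}/C_{M0} = (k₁/k₂)^[k₂/(k₂−k₁)].
= (1.85/0.420)^(0.420/(0.420−1.85)) = (4.405)^(-0.2937) = 0.6470.
C_{N,max} = 0.6470×5.09 = 3.29 kmol/m³.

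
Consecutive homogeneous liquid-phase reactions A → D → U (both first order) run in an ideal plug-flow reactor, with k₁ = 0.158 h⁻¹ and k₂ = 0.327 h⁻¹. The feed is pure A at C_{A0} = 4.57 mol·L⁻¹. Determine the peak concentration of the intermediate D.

1.12 mol·L⁻¹

Evaluating C_D at τ_opt = ln(k₂/k₁)/(k₂−k₁) gives C_{D,max}/C_{A0} = (k₁/k₂)^[k₂/(k₂−k₁)].
= (0.158/0.327)^(0.327/(0.327−0.158)) = (0.4832)^(1.935) = 0.2448.
C_{D,max} = 0.2448×4.57 = 1.12 mol·L⁻¹.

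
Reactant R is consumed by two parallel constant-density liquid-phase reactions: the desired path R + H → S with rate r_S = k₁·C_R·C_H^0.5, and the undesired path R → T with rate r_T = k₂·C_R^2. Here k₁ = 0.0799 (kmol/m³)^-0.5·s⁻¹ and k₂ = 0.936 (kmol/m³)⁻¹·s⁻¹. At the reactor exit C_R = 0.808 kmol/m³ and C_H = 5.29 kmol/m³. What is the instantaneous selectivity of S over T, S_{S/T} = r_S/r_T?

0.243

S_{S/T} = r_S/r_T = (k₁·C_R·C_H^0.5)/(k₂·C_R^2) = (k₁/k₂)·C_R⁻¹·C_H^0.5.
= (0.0799×0.8080×5.290^0.5) / (0.936×0.8080^2) = 0.1485/0.6111 = 0.243.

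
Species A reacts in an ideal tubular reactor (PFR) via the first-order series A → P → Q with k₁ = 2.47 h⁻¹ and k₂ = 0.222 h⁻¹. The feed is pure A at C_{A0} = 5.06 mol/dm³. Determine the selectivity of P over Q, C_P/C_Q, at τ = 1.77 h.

The intermediate concentration in a first-order A→B→C sequence is C_P = k₁C_{A0}(e^(−k₁τ) − e^(−k₂τ))/(k₂−k₁).
e^(−k₁τ) = e^(−2.47×1.77) = e^(−4.372) = 0.01263; e^(−k₂τ) = e^(−0.3929) = 0.6751.
C_P = 2.47×5.06/(0.222−2.47) × (0.01263−0.6751) = (-5.560)×(-0.6624) = 3.683 mol/dm³.
C_A = C_{A0}e^(−k₁τ) = 0.06389 mol/dm³, so C_Q = C_{A0}−C_A−C_P = 1.313 mol/dm³; C_P/C_Q = 2.80.

2.80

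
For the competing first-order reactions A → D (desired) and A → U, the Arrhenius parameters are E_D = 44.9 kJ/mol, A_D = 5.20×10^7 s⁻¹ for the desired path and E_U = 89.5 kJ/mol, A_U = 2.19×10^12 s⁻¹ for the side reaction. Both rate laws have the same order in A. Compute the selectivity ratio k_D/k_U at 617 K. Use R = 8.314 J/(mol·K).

0.142

k_D/k_U = (A_D/A_U)·exp[−(E_D−E_U)/(RT)] = (A_D/A_U)·exp[(E_U−E_D)/(RT)].
(E_U−E_D)/(RT) = (89.5−44.9)×10³/(8.314×617) = 44600/5130 = 8.694.
k_D/k_U = (5.20×10^7/2.19×10^12)·exp(8.694) = 2.374×10^-5 × 5969 = 0.142.
Since E_D < E_U, lowering the temperature improves selectivity toward D.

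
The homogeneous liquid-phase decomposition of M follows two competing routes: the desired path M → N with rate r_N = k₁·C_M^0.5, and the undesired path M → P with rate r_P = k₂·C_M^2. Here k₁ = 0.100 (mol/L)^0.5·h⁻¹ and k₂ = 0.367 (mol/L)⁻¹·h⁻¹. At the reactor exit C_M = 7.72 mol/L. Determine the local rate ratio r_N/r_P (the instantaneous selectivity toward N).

S_{N/P} = r_N/r_P = (k₁·C_M^0.5)/(k₂·C_M^2) = (k₁/k₂)·C_M^-1.5.
= (0.100×7.720^0.5) / (0.367×7.720^2) = 0.2778/21.87 = 0.0127.
The undesired path is higher order in M, so low C_M (CSTR or dilute feed) favours N.

0.0127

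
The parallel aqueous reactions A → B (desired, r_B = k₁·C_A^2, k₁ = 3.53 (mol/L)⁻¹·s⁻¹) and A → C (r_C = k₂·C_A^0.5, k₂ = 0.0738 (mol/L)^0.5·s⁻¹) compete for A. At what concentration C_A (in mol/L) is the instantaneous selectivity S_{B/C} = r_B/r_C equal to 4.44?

S_{B/C} = (k₁/k₂)·C_A^1.5 ⇒ C_A = (S·k₂/k₁)^(1/1.5).
= (4.44×0.0738/3.53)^(0.6667) = (0.09282)^(0.6667) = 0.205 mol/L.

0.205 mol/L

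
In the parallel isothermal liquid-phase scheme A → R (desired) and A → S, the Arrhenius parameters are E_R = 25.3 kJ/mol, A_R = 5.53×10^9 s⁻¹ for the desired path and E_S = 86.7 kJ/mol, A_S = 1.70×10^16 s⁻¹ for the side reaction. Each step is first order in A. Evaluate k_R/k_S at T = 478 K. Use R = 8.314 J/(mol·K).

1.67

Since both paths have the same order in A, the concentration cancels and S_{R/S} = k_R/k_S = (A_R/A_S)·exp[(E_S−E_R)/(RT)].
(E_S−E_R)/(RT) = (86.7−25.3)×10³/(8.314×478) = 61400/3974 = 15.45.
k_R/k_S = (5.53×10^9/1.70×10^16)·exp(15.45) = 3.253×10^-7 × 5.127×10^6 = 1.67.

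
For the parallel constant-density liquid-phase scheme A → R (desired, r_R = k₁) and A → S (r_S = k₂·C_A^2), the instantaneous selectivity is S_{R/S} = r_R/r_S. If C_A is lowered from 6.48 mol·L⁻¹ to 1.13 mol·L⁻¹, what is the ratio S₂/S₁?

32.9

S_{R/S} = (k₁/k₂)·C_A^-2, so S₂/S₁ = (C_{A,2}/C_{A,1})^-2.
= (1.13/6.48)^(-2) = (0.1744)^(-2) = 32.9.
Selectivity toward R rises as C_A falls — low-concentration operation is favoured.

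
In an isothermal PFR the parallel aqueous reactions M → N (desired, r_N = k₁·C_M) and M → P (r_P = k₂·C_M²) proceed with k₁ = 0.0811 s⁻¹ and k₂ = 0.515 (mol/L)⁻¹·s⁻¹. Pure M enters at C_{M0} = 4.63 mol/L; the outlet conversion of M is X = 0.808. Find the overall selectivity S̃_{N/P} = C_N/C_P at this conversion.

C_M = C_{M0}(1−X) = 0.8890 mol/L.
Along a PFR/batch, dC_N/dC_M = −r_N/(r_N+r_P) = −k₁/(k₁+k₂·C_M).
Integrating from C_{M0} to C_M: C_N = (0.0811/0.515)·ln[(0.0811+0.515·4.63)/(0.0811+0.515·0.889)] = 0.1575·ln(2.466/0.5389) = 0.2395 mol/L.
C_P = (C_{M0}−C_M)−C_N = 3.502 mol/L; S̃_{N/P} = 0.2395/3.502 = 0.0684.

0.0684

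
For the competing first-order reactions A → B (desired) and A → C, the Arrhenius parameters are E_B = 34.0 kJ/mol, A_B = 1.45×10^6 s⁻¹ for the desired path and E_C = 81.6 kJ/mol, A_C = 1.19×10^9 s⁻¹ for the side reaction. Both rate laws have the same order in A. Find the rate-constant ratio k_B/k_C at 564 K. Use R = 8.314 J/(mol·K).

31.2

k_B/k_C = (A_B/A_C)·exp[−(E_B−E_C)/(RT)] = (A_B/A_C)·exp[(E_C−E_B)/(RT)].
(E_C−E_B)/(RT) = (81.6−34.0)×10³/(8.314×564) = 47600/4689 = 10.15.
k_B/k_C = (1.45×10^6/1.19×10^9)·exp(10.15) = 0.001218 × 25622 = 31.2.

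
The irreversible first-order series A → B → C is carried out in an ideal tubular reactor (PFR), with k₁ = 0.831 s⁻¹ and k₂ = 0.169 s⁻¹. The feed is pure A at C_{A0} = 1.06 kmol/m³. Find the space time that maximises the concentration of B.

Setting dC_B/dτ = 0 gives τ_opt = ln(k₂/k₁)/(k₂−k₁).
= ln(0.169/0.831)/(0.169−0.831) = ln(0.2034)/-0.6620 = -1.593/-0.6620 = 2.41 s.

2.41 s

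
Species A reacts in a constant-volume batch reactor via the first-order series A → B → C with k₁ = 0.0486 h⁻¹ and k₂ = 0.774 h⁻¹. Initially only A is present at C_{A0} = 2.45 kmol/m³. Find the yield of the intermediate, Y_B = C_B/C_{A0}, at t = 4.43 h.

Solving the coupled first-order balances gives C_B(t) = [k₁/(k₂−k₁)]·C_{A0}·(e^(−k₁t) − e^(−k₂t)).
e^(−k₁t) = e^(−0.0486×4.43) = e^(−0.2153) = 0.8063; e^(−k₂t) = e^(−3.429) = 0.03243.
C_B = 0.0486×2.45/(0.774−0.0486) × (0.8063−0.03243) = 0.1641×0.7739 = 0.1270 kmol/m³.
Y_B = C_B/C_{A0} = 0.1270/2.45 = 0.0518.

0.0518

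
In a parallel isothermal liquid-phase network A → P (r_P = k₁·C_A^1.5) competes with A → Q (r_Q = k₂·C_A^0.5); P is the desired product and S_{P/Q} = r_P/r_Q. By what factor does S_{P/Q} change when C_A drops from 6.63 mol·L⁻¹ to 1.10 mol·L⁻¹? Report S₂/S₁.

0.166

S_{P/Q} = (k₁/k₂)·C_A, so S₂/S₁ = (C_{A,2}/C_{A,1}).
= 1.10/6.63 = 0.166.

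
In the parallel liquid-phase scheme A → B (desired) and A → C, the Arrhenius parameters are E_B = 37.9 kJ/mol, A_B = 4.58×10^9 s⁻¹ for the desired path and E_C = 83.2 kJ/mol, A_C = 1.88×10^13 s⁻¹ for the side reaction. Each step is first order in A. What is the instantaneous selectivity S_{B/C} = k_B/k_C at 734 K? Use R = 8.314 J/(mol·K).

0.408

Since both paths have the same order in A, the concentration cancels and S_{B/C} = k_B/k_C = (A_B/A_C)·exp[(E_C−E_B)/(RT)].
(E_C−E_B)/(RT) = (83.2−37.9)×10³/(8.314×734) = 45300/6102 = 7.423.
k_B/k_C = (4.58×10^9/1.88×10^13)·exp(7.423) = 2.436×10^-4 × 1674 = 0.408.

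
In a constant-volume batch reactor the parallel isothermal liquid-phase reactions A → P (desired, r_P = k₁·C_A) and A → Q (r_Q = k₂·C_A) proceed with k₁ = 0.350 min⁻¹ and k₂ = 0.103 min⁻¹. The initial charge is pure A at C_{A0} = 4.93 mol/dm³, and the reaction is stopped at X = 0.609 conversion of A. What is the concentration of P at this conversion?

2.32 mol/dm³

C_A = C_{A0}(1−X) = 1.928 mol/dm³.
Both paths are first order in A, so the instantaneous fraction to P is constant: dC_P/d(−C_A) = k₁/(k₁+k₂) = 0.7726.
C_P = 0.7726·(C_{A0}−C_A) = 0.7726×3.002 = 2.32 mol/dm³.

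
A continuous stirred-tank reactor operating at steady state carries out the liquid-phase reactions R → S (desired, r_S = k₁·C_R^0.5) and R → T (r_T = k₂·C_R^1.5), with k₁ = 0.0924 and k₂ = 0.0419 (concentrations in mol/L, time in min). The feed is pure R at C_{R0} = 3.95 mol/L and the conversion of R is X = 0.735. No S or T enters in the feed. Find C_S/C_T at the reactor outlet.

Exit C_R = C_{R0}(1−X) = 3.95×0.265 = 1.047 mol/L.
A CSTR operates uniformly at the exit composition, giving r_S = 0.09454 and r_T = 0.04487 (each k·C_R^n at C_R = 1.047).
Overall selectivity = C_S/C_T = r_Sτ/(r_Tτ) = r_S/r_T = 2.11.

2.11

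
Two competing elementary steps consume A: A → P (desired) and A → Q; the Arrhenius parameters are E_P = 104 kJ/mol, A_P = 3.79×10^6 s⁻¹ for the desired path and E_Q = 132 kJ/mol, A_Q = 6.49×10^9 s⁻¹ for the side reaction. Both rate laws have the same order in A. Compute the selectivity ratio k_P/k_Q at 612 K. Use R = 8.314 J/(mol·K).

Since both paths have the same order in A, the concentration cancels and S_{P/Q} = k_P/k_Q = (A_P/A_Q)·exp[(E_Q−E_P)/(RT)].
(E_Q−E_P)/(RT) = (132−104)×10³/(8.314×612) = 28000/5088 = 5.503.
k_P/k_Q = (3.79×10^6/6.49×10^9)·exp(5.503) = 5.840×10^-4 × 245.4 = 0.143.

0.143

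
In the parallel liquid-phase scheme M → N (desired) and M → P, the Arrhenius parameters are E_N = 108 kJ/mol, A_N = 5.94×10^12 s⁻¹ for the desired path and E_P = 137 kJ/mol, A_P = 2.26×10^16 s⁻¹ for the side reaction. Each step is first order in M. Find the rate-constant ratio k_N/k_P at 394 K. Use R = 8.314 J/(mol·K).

Since both paths have the same order in M, the concentration cancels and S_{N/P} = k_N/k_P = (A_N/A_P)·exp[(E_P−E_N)/(RT)].
(E_P−E_N)/(RT) = (137−108)×10³/(8.314×394) = 29000/3276 = 8.853.
k_N/k_P = (5.94×10^12/2.26×10^16)·exp(8.853) = 2.628×10^-4 × 6996 = 1.84.
Since E_N < E_P, lowering the temperature improves selectivity toward N.

1.84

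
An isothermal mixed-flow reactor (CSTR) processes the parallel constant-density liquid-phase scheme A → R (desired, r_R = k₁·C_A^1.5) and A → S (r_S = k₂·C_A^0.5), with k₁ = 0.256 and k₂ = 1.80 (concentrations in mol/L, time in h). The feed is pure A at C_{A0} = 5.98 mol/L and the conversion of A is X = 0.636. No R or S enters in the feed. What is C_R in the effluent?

0.899 mol/L

Exit C_A = C_{A0}(1−X) = 5.98×0.364 = 2.177 mol/L.
A CSTR operates uniformly at the exit composition, giving r_R = 0.8221 and r_S = 2.656 (each k·C_A^n at C_A = 2.177).
Fraction of consumed A going to R: r_R/(r_R+r_S) = 0.2364.
C_R = 0.2364·C_{A0}·X = 0.2364×5.98×0.636 = 0.899 mol/L.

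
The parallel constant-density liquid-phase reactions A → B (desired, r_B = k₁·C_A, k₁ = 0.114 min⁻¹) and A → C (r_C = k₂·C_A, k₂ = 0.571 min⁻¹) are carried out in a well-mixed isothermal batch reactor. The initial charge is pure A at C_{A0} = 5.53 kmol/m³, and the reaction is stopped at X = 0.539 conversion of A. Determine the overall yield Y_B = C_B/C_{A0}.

C_A = C_{A0}(1−X) = 2.549 kmol/m³.
Both paths are first order in A, so the instantaneous fraction to B is constant: dC_B/d(−C_A) = k₁/(k₁+k₂) = 0.1664.
C_B = 0.1664·(C_{A0}−C_A) = 0.1664×2.981 = 0.496 kmol/m³.
Y_B = C_B/C_{A0} = 0.4961/5.53 = 0.0897.

0.0897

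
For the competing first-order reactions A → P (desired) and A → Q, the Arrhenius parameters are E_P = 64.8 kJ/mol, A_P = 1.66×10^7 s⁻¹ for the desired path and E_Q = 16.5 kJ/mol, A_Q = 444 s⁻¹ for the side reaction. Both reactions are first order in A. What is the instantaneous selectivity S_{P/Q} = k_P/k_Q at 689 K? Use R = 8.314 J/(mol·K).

8.14

k_P/k_Q = (A_P/A_Q)·exp[−(E_P−E_Q)/(RT)] = (A_P/A_Q)·exp[(E_Q−E_P)/(RT)].
(E_Q−E_P)/(RT) = (16.5−64.8)×10³/(8.314×689) = -48300/5728 = -8.432.
k_P/k_Q = (1.66×10^7/444)·exp(-8.432) = 37387 × 2.178×10^-4 = 8.14.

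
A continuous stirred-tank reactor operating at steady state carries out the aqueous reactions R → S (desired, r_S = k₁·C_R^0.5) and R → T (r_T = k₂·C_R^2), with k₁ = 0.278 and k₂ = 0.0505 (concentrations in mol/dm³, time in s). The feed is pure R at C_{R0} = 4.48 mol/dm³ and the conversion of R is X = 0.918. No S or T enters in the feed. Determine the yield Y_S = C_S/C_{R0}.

Exit C_R = C_{R0}(1−X) = 4.48×0.0820 = 0.3674 mol/dm³.
A CSTR operates uniformly at the exit composition, giving r_S = 0.1685 and r_T = 0.006815 (each k·C_R^n at C_R = 0.3674).
Fraction of consumed R going to S: r_S/(r_S+r_T) = 0.9611.
C_S = 0.9611·C_{R0}·X = 0.9611×4.48×0.918 = 3.95 mol/dm³; Y_S = C_S/C_{R0} = 0.882.

0.882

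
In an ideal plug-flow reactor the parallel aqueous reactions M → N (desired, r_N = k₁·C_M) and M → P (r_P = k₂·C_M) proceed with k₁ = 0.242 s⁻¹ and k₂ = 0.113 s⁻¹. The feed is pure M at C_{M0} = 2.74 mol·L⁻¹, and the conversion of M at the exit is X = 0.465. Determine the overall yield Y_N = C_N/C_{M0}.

0.317

C_M = C_{M0}(1−X) = 1.466 mol·L⁻¹.
Both paths are first order in M, so the instantaneous fraction to N is constant: dC_N/d(−C_M) = k₁/(k₁+k₂) = 0.6817.
C_N = 0.6817·(C_{M0}−C_M) = 0.6817×1.274 = 0.869 mol·L⁻¹.
Y_N = C_N/C_{M0} = 0.8685/2.74 = 0.317.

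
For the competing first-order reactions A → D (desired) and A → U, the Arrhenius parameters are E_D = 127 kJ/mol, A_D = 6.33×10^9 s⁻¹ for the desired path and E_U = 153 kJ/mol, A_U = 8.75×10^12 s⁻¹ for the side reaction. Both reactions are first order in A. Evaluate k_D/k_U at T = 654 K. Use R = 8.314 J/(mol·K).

0.0863

k_D/k_U = (A_D/A_U)·exp[−(E_D−E_U)/(RT)] = (A_D/A_U)·exp[(E_U−E_D)/(RT)].
(E_U−E_D)/(RT) = (153−127)×10³/(8.314×654) = 26000/5437 = 4.782.
k_D/k_U = (6.33×10^9/8.75×10^12)·exp(4.782) = 7.234×10^-4 × 119.3 = 0.0863.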